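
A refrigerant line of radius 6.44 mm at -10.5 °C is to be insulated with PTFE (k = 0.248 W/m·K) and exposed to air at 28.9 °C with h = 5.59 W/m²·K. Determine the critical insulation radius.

r_cr = 4.44 cm

For a cylinder, r_cr = k_ins/h = 0.248/5.59 = 0.0444 m = 4.44 cm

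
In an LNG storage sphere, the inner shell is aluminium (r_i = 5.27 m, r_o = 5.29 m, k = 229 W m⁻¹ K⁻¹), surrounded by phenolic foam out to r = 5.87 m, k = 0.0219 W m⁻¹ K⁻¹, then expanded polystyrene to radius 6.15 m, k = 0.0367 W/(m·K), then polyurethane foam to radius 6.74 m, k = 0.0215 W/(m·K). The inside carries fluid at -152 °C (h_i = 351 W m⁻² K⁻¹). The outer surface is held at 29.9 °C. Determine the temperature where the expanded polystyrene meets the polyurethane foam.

Resistance network (inner→outer):
  R_conv,in = 1/(4πr²h) = 1/(4π·5.27²·351) = 8.163×10^-6 K/W
  R_aluminium = (1/5.27 − 1/5.29)/(4πk) = 7.174×10^-4/(4π·229) = 2.493×10^-7 K/W
  R_phenolic foam = (1/5.29 − 1/5.87)/(4πk) = 0.01868/(4π·0.0219) = 0.06787 K/W
  R_expanded polystyrene = (1/5.87 − 1/6.15)/(4πk) = 0.007756/(4π·0.0367) = 0.01682 K/W
  R_polyurethane foam = (1/6.15 − 1/6.74)/(4πk) = 0.01423/(4π·0.0215) = 0.05268 K/W
ΣR = 8.163×10^-6 + 2.493×10^-7 + 0.06787 + 0.01682 + 0.05268 = 0.1374 K/W
Q = ΔT/ΣR = (-152 °C − 29.9 °C)/0.1374 = -1324 W
From the inner boundary to the expanded polystyrene/polyurethane foam interface, ΣR_partial = 0.08470 K/W.
T_interface = T_in − Q·ΣR_partial = -152 °C − (-1324)(0.08470) = -39.9 °C

T = -39.9 °C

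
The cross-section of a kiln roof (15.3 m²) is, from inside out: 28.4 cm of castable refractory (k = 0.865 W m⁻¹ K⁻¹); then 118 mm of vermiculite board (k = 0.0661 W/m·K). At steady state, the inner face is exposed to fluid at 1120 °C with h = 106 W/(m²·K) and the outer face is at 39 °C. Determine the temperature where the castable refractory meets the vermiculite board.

Resistance network (inner→outer):
  R_conv,in = 1/(hA) = 1/(106·15.3) = 6.166×10^-4 K/W
  R_castable refractory = L/(kA) = 0.284/(0.865·15.3) = 0.02146 K/W
  R_vermiculite board = L/(kA) = 0.118/(0.0661·15.3) = 0.1167 K/W
ΣR = 6.166×10^-4 + 0.02146 + 0.1167 = 0.1388 K/W
Q = ΔT/ΣR = (1120 °C − 39 °C)/0.1388 = 7788 W
From the inner boundary to the castable refractory/vermiculite board interface, ΣR_partial = 0.02208 K/W.
T_interface = T_in − Q·ΣR_partial = 1120 °C − (7788)(0.02208) = 948 °C

T = 948 °C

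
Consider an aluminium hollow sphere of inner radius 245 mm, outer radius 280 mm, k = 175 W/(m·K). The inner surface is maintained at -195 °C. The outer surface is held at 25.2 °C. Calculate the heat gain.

Q = 949 kW

Q = 4πk·ΔT/(1/r₁ − 1/r₂) = 4π × 175 × 220.2 / (1/0.245 − 1/0.280) = 9.49×10^5 W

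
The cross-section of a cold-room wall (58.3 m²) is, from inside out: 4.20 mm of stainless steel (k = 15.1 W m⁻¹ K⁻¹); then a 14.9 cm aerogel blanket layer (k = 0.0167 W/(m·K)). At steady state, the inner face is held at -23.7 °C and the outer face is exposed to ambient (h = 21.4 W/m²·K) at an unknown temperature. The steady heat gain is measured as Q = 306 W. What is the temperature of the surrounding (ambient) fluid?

Sum the resistances:
  R_stainless steel = L/(kA) = 0.00420/(15.1·58.3) = 4.771×10^-6 K/W
  R_aerogel blanket = L/(kA) = 0.149/(0.0167·58.3) = 0.1530 K/W
  R_conv,out = 1/(hA) = 1/(21.4·58.3) = 8.015×10^-4 K/W
ΣR = 0.1538 K/W
ΔT = Q·ΣR = 306 × 0.1538 = 47.06 K
Heat flows inward, so T_out = T_in + ΔT = -23.7 + 47.06 = 23.4 °C

T_out = 23.4 °C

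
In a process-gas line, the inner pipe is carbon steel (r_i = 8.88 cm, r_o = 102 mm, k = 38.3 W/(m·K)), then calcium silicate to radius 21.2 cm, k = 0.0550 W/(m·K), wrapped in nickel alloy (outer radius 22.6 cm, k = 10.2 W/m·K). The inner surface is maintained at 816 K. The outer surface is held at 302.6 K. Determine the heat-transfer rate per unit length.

Q' = 242 W/m

Treat each layer as a resistance in series:
  R'_carbon steel = ln(0.102/0.0888)/(2πk) = 0.1386/(2π·38.3) = 5.759×10^-4 m·K/W
  R'_calcium silicate = ln(0.212/0.102)/(2πk) = 0.7316/(2π·0.0550) = 2.117 m·K/W
  R'_nickel alloy = ln(0.226/0.212)/(2πk) = 0.06395/(2π·10.2) = 9.978×10^-4 m·K/W
ΣR = 5.759×10^-4 + 2.117 + 9.978×10^-4 = 2.119 m·K/W
Q' = ΔT/ΣR = (816 K − 302.6 K)/2.119 = 242 W/m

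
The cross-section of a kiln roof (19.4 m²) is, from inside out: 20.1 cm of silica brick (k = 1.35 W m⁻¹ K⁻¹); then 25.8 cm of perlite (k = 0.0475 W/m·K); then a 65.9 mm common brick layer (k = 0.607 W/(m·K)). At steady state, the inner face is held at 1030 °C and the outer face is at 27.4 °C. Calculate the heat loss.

Treat each layer as a resistance in series:
  R_silica brick = L/(kA) = 0.201/(1.35·19.4) = 0.007675 K/W
  R_perlite = L/(kA) = 0.258/(0.0475·19.4) = 0.2800 K/W
  R_common brick = L/(kA) = 0.0659/(0.607·19.4) = 0.005596 K/W
ΣR = 0.007675 + 0.2800 + 0.005596 = 0.2933 K/W
Q = ΔT/ΣR = (1030 °C − 27.4 °C)/0.2933 = 3420 W

Q = 3.42 kW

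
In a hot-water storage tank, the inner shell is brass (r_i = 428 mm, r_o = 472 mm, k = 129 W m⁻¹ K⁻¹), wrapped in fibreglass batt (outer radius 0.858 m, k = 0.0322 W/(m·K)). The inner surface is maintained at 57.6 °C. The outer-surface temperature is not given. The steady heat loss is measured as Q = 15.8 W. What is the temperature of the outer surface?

Sum the resistances:
  R_brass = (1/0.428 − 1/0.472)/(4πk) = 0.2178/(4π·129) = 1.344×10^-4 K/W
  R_fibreglass batt = (1/0.472 − 1/0.858)/(4πk) = 0.9531/(4π·0.0322) = 2.356 K/W
ΣR = 2.356 K/W
ΔT = Q·ΣR = 15.8 × 2.356 = 37.22 K
Heat flows outward, so T_out = T_in − ΔT = 57.6 − 37.22 = 20.4 °C

T_out = 20.4 °C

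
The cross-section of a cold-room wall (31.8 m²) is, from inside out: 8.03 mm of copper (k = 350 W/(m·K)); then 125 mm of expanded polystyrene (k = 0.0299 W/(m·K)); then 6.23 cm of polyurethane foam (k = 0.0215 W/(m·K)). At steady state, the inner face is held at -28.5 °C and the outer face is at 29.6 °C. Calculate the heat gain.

Q = 261 W

Series thermal resistances, inner to outer:
  R_copper = L/(kA) = 0.00803/(350·31.8) = 7.215×10^-7 K/W
  R_expanded polystyrene = L/(kA) = 0.125/(0.0299·31.8) = 0.1315 K/W
  R_polyurethane foam = L/(kA) = 0.0623/(0.0215·31.8) = 0.09112 K/W
ΣR = 7.215×10^-7 + 0.1315 + 0.09112 = 0.2226 K/W
Q = ΔT/ΣR = (-28.5 °C − 29.6 °C)/0.2226 = -261 W
(Negative Q ⇒ heat flows inward; heat gain = 261 W.)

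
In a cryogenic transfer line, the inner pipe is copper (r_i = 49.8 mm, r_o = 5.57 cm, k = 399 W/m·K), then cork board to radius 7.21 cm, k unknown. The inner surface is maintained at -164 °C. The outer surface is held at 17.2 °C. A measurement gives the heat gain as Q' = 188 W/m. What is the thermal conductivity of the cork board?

k = 0.0426 W/m·K

ΣR = ΔT/Q' = |-164 − 17.2|/188 = 0.9638 m·K/W
Known resistances:
  R'_copper = ln(0.0557/0.0498)/(2πk) = 0.1120/(2π·399) = 4.466×10^-5 m·K/W
R_cork board = ΣR − ΣR_known = 0.9638 − 4.466×10^-5 = 0.9638 m·K/W
ln(r₂/r₁)/(2πk) = 0.9638 ⇒ k = 0.2581/(2π·0.9638) = 0.0426 W/m·K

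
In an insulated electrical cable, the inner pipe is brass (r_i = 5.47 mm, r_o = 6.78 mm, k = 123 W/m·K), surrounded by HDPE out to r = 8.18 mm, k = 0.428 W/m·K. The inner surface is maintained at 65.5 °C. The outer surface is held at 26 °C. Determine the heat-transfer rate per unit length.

Treat each layer as a resistance in series:
  R'_brass = ln(0.00678/0.00547)/(2πk) = 0.2147/(2π·123) = 2.778×10^-4 m·K/W
  R'_HDPE = ln(0.00818/0.00678)/(2πk) = 0.1877/(2π·0.428) = 0.06980 m·K/W
ΣR = 2.778×10^-4 + 0.06980 = 0.07008 m·K/W
Q' = ΔT/ΣR = (65.5 °C − 26 °C)/0.07008 = 564 W/m

Q' = 564 W/m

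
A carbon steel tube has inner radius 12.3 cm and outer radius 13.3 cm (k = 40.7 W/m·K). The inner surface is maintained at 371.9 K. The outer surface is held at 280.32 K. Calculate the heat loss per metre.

Q' = 2πk·ΔT/ln(r₂/r₁) = 2π × 40.7 × 91.58 / ln(0.133/0.123) = 3.00×10^5 W/m

Q' = 3.00×10^5 W/m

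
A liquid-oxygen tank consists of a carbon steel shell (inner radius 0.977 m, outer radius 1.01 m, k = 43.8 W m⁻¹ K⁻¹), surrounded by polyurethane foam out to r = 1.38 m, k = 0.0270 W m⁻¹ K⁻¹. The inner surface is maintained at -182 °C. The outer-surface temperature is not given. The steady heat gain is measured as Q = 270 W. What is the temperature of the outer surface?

T_out = 29.3 °C

Series resistances:
  R_carbon steel = (1/0.977 − 1/1.01)/(4πk) = 0.03344/(4π·43.8) = 6.076×10^-5 K/W
  R_polyurethane foam = (1/1.01 − 1/1.38)/(4πk) = 0.2655/(4π·0.0270) = 0.7824 K/W
ΣR = 0.7825 K/W
ΔT = Q·ΣR = 270 × 0.7825 = 211.3 K
Heat flows inward, so T_out = T_in + ΔT = -182 + 211.3 = 29.3 °C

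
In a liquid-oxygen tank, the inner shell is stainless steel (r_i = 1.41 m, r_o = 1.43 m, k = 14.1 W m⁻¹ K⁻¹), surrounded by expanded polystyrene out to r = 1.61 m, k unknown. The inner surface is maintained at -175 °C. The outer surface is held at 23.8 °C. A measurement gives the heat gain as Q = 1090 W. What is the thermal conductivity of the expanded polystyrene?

ΣR = ΔT/Q = |-175 − 23.8|/1090 = 0.1824 K/W
Known resistances:
  R_stainless steel = (1/1.41 − 1/1.43)/(4πk) = 0.009919/(4π·14.1) = 5.598×10^-5 K/W
R_expanded polystyrene = ΣR − ΣR_known = 0.1824 − 5.598×10^-5 = 0.1823 K/W
(1/r₁−1/r₂)/(4πk) = 0.1823 ⇒ k = 0.07818/(4π·0.1823) = 0.0341 W/m·K

k = 0.0341 W/m·K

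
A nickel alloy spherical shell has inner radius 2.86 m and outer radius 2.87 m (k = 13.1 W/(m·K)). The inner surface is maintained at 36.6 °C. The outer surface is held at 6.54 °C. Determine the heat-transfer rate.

Q = 4πk·ΔT/(1/r₁ − 1/r₂) = 4π × 13.1 × 30.06 / (1/2.86 − 1/2.87) = 4.06×10^6 W

Q = 4060 kW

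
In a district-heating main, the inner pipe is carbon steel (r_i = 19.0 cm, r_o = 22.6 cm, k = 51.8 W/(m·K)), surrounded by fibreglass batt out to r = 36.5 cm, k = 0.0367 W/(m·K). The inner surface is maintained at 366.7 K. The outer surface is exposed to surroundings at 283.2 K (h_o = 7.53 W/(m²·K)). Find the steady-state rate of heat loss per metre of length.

Treat each layer as a resistance in series:
  R'_carbon steel = ln(0.226/0.190)/(2πk) = 0.1735/(2π·51.8) = 5.331×10^-4 m·K/W
  R'_fibreglass batt = ln(0.365/0.226)/(2πk) = 0.4794/(2π·0.0367) = 2.079 m·K/W
  R'_conv,out = 1/(2πr h) = 1/(2π·0.365·7.53) = 0.05791 m·K/W
ΣR = 5.331×10^-4 + 2.079 + 0.05791 = 2.137 m·K/W
Q' = ΔT/ΣR = (366.7 K − 283.2 K)/2.137 = 39.1 W/m

Q' = 39.1 W/m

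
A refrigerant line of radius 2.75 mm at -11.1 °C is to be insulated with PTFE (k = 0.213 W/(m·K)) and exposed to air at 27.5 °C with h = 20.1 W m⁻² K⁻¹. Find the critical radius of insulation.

For a cylinder, r_cr = k_ins/h = 0.213/20.1 = 0.0106 m = 1.06 cm

r_cr = 1.06 cm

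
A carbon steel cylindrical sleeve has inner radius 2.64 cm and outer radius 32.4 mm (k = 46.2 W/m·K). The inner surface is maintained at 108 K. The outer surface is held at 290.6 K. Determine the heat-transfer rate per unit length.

Q' = 2.59×10^5 W/m

Q' = 2πk·ΔT/ln(r₂/r₁) = 2π × 46.2 × 182.6 / ln(0.0324/0.0264) = 2.59×10^5 W/m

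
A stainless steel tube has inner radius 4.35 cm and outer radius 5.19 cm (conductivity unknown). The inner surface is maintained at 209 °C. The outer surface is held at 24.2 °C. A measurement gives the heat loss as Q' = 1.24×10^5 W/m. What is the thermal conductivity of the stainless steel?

ΣR = ΔT/Q' = |209 − 24.2|/1.24×10^5 = 0.001490 m·K/W
ln(r₂/r₁)/(2πk) = 0.001490 ⇒ k = 0.1766/(2π·0.001490) = 18.9 W/m·K

k = 18.9 W/m·K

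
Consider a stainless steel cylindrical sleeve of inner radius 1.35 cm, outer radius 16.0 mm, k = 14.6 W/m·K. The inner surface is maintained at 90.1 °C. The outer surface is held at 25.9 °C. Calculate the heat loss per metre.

Q' = 34.7 kW/m

Q' = 2πk·ΔT/ln(r₂/r₁) = 2π × 14.6 × 64.2 / ln(0.0160/0.0135) = 34700 W/m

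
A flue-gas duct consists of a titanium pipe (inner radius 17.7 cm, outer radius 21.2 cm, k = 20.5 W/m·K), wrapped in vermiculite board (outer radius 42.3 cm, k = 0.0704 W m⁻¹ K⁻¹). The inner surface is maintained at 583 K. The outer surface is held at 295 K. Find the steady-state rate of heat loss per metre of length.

Q' = 184 W/m

Series thermal resistances, inner to outer:
  R'_titanium = ln(0.212/0.177)/(2πk) = 0.1804/(2π·20.5) = 0.001401 m·K/W
  R'_vermiculite board = ln(0.423/0.212)/(2πk) = 0.6908/(2π·0.0704) = 1.562 m·K/W
ΣR = 0.001401 + 1.562 = 1.563 m·K/W
Q' = ΔT/ΣR = (583 K − 295 K)/1.563 = 184 W/m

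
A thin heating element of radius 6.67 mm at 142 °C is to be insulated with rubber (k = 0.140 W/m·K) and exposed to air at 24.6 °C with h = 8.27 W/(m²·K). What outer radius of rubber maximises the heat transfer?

For a cylinder, r_cr = k_ins/h = 0.140/8.27 = 0.0169 m = 1.69 cm

r_cr = 1.69 cm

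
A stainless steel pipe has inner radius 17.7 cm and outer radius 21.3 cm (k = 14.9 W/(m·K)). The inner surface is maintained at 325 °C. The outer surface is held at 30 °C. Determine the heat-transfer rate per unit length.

Q' = 149 kW/m

Q' = 2πk·ΔT/ln(r₂/r₁) = 2π × 14.9 × 295 / ln(0.213/0.177) = 1.49×10^5 W/m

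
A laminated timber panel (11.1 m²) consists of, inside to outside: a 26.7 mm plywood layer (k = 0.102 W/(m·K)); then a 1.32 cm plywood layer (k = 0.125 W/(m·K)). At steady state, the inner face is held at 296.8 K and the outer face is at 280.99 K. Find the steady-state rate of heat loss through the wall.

Resistance network (inner→outer):
  R_plywood = L/(kA) = 0.0267/(0.102·11.1) = 0.02358 K/W
  R_plywood = L/(kA) = 0.0132/(0.125·11.1) = 0.009514 K/W
ΣR = 0.02358 + 0.009514 = 0.03309 K/W
Q = ΔT/ΣR = (296.8 K − 280.99 K)/0.03309 = 478 W

Q = 478 W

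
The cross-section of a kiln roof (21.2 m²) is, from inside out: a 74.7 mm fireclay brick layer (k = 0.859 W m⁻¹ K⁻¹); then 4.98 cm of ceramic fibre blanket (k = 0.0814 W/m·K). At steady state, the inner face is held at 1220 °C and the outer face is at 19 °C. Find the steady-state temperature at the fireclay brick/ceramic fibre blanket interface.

T = 1071 °C

Series thermal resistances, inner to outer:
  R_fireclay brick = L/(kA) = 0.0747/(0.859·21.2) = 0.004102 K/W
  R_ceramic fibre blanket = L/(kA) = 0.0498/(0.0814·21.2) = 0.02886 K/W
ΣR = 0.004102 + 0.02886 = 0.03296 K/W
Q = ΔT/ΣR = (1220 °C − 19 °C)/0.03296 = 36440 W
From the inner boundary to the fireclay brick/ceramic fibre blanket interface, ΣR_partial = 0.004102 K/W.
T_interface = T_in − Q·ΣR_partial = 1220 °C − (36440)(0.004102) = 1071 °C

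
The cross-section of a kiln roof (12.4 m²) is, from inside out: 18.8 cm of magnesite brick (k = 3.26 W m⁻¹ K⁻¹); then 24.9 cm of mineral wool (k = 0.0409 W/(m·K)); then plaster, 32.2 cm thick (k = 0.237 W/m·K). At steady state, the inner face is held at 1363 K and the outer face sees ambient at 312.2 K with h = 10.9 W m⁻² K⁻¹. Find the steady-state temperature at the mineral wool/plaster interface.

T = 513 K

Treat each layer as a resistance in series:
  R_magnesite brick = L/(kA) = 0.188/(3.26·12.4) = 0.004651 K/W
  R_mineral wool = L/(kA) = 0.249/(0.0409·12.4) = 0.4910 K/W
  R_plaster = L/(kA) = 0.322/(0.237·12.4) = 0.1096 K/W
  R_conv,out = 1/(hA) = 1/(10.9·12.4) = 0.007399 K/W
ΣR = 0.004651 + 0.4910 + 0.1096 + 0.007399 = 0.6127 K/W
Q = ΔT/ΣR = (1363 K − 312.2 K)/0.6127 = 1715 W
From the inner boundary to the mineral wool/plaster interface, ΣR_partial = 0.4957 K/W.
T_interface = T_in − Q·ΣR_partial = 1363 K − (1715)(0.4957) = 513 K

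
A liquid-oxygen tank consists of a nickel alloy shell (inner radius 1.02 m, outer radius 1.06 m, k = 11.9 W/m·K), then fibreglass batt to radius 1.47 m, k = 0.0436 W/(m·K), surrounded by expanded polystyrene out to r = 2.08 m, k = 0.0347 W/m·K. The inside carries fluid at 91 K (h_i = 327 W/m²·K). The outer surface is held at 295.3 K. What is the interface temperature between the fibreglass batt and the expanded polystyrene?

Series thermal resistances, inner to outer:
  R_conv,in = 1/(4πr²h) = 1/(4π·1.02²·327) = 2.339×10^-4 K/W
  R_nickel alloy = (1/1.02 − 1/1.06)/(4πk) = 0.03700/(4π·11.9) = 2.474×10^-4 K/W
  R_fibreglass batt = (1/1.06 − 1/1.47)/(4πk) = 0.2631/(4π·0.0436) = 0.4802 K/W
  R_expanded polystyrene = (1/1.47 − 1/2.08)/(4πk) = 0.1995/(4π·0.0347) = 0.4575 K/W
ΣR = 2.339×10^-4 + 2.474×10^-4 + 0.4802 + 0.4575 = 0.9382 K/W
Q = ΔT/ΣR = (91 K − 295.3 K)/0.9382 = -217.8 W
From the inner boundary to the fibreglass batt/expanded polystyrene interface, ΣR_partial = 0.4807 K/W.
T_interface = T_in − Q·ΣR_partial = 91 K − (-217.8)(0.4807) = 195.7 K

T = 195.7 K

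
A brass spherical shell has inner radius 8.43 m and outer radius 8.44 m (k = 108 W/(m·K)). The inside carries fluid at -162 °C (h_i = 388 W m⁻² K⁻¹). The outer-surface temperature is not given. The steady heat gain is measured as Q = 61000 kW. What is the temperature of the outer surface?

T_out = 20.4 °C

Sum the resistances:
  R_conv,in = 1/(4πr²h) = 1/(4π·8.43²·388) = 2.886×10^-6 K/W
  R_brass = (1/8.43 − 1/8.44)/(4πk) = 1.405×10^-4/(4π·108) = 1.036×10^-7 K/W
ΣR = 2.990×10^-6 K/W
ΔT = Q·ΣR = 6.10×10^7 × 2.990×10^-6 = 182.4 K
Heat flows inward, so T_out = T_in + ΔT = -162 + 182.4 = 20.4 °C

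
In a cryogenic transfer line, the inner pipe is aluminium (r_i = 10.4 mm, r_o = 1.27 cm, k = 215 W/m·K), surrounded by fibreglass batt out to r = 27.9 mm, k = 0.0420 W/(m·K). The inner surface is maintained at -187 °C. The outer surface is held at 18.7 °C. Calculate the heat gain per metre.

Resistance network (inner→outer):
  R'_aluminium = ln(0.0127/0.0104)/(2πk) = 0.1998/(2π·215) = 1.479×10^-4 m·K/W
  R'_fibreglass batt = ln(0.0279/0.0127)/(2πk) = 0.7870/(2π·0.0420) = 2.982 m·K/W
ΣR = 1.479×10^-4 + 2.982 = 2.982 m·K/W
Q' = ΔT/ΣR = (-187 °C − 18.7 °C)/2.982 = -69.0 W/m
(Negative Q' ⇒ heat flows inward; heat gain = 69.0 W/m.)

Q' = 69.0 W/m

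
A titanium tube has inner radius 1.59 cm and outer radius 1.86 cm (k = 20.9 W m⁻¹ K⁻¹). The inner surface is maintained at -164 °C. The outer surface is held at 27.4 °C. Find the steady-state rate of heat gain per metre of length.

Q' = 160 kW/m

Q' = 2πk·ΔT/ln(r₂/r₁) = 2π × 20.9 × 191.4 / ln(0.0186/0.0159) = 1.60×10^5 W/m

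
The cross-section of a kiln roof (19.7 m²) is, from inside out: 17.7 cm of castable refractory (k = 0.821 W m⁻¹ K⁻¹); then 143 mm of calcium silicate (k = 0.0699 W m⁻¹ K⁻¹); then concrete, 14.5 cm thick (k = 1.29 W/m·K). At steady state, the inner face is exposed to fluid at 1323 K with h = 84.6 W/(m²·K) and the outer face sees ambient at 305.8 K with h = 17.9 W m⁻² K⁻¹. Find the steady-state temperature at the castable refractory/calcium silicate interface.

Treat each layer as a resistance in series:
  R_conv,in = 1/(hA) = 1/(84.6·19.7) = 6.000×10^-4 K/W
  R_castable refractory = L/(kA) = 0.177/(0.821·19.7) = 0.01094 K/W
  R_calcium silicate = L/(kA) = 0.143/(0.0699·19.7) = 0.1038 K/W
  R_concrete = L/(kA) = 0.145/(1.29·19.7) = 0.005706 K/W
  R_conv,out = 1/(hA) = 1/(17.9·19.7) = 0.002836 K/W
ΣR = 6.000×10^-4 + 0.01094 + 0.1038 + 0.005706 + 0.002836 = 0.1239 K/W
Q = ΔT/ΣR = (1323 K − 305.8 K)/0.1239 = 8210 W
From the inner boundary to the castable refractory/calcium silicate interface, ΣR_partial = 0.01154 K/W.
T_interface = T_in − Q·ΣR_partial = 1323 K − (8210)(0.01154) = 1228 K

T = 1228 K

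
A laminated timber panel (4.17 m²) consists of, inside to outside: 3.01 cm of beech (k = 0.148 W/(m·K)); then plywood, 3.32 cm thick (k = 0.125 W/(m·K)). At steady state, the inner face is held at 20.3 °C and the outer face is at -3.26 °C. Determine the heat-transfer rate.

Treat each layer as a resistance in series:
  R_beech = L/(kA) = 0.0301/(0.148·4.17) = 0.04877 K/W
  R_plywood = L/(kA) = 0.0332/(0.125·4.17) = 0.06369 K/W
ΣR = 0.04877 + 0.06369 = 0.1125 K/W
Q = ΔT/ΣR = (20.3 °C − -3.26 °C)/0.1125 = 209 W

Q = 209 W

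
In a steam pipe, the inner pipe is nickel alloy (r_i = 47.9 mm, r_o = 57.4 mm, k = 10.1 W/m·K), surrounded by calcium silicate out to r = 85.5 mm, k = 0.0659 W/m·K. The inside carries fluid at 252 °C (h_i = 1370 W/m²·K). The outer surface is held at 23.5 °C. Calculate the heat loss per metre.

Q' = 236 W/m

Resistance network (inner→outer):
  R'_conv,in = 1/(2πr h) = 1/(2π·0.0479·1370) = 0.002425 m·K/W
  R'_nickel alloy = ln(0.0574/0.0479)/(2πk) = 0.1809/(2π·10.1) = 0.002851 m·K/W
  R'_calcium silicate = ln(0.0855/0.0574)/(2πk) = 0.3985/(2π·0.0659) = 0.9623 m·K/W
ΣR = 0.002425 + 0.002851 + 0.9623 = 0.9676 m·K/W
Q' = ΔT/ΣR = (252 °C − 23.5 °C)/0.9676 = 236 W/m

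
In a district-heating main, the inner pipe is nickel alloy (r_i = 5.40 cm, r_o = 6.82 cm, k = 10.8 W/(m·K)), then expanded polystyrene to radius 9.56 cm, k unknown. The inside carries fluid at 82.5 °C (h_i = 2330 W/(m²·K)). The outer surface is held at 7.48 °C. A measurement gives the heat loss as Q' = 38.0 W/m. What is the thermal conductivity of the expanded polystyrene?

ΣR = ΔT/Q' = |82.5 − 7.48|/38.0 = 1.974 m·K/W
Known resistances:
  R'_conv,in = 1/(2πr h) = 1/(2π·0.0540·2330) = 0.001265 m·K/W
  R'_nickel alloy = ln(0.0682/0.0540)/(2πk) = 0.2335/(2π·10.8) = 0.003440 m·K/W
R_expanded polystyrene = ΣR − ΣR_known = 1.974 − 0.004705 = 1.969 m·K/W
ln(r₂/r₁)/(2πk) = 1.969 ⇒ k = 0.3377/(2π·1.969) = 0.0273 W/m·K

k = 0.0273 W/m·K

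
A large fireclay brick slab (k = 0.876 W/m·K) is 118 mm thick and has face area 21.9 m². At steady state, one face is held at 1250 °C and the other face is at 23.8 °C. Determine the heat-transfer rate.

Q = 199 kW

Q = kA·ΔT/L = 0.876 × 21.9 × |1250 °C − 23.8 °C| / 0.118 = 1.99×10^5 W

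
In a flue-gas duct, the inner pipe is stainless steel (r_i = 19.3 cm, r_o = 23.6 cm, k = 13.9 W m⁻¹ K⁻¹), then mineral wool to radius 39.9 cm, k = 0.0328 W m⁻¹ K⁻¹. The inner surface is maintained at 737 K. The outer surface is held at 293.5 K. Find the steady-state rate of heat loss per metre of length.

Q' = 174 W/m

Series thermal resistances, inner to outer:
  R'_stainless steel = ln(0.236/0.193)/(2πk) = 0.2011/(2π·13.9) = 0.002303 m·K/W
  R'_mineral wool = ln(0.399/0.236)/(2πk) = 0.5251/(2π·0.0328) = 2.548 m·K/W
ΣR = 0.002303 + 2.548 = 2.550 m·K/W
Q' = ΔT/ΣR = (737 K − 293.5 K)/2.550 = 174 W/m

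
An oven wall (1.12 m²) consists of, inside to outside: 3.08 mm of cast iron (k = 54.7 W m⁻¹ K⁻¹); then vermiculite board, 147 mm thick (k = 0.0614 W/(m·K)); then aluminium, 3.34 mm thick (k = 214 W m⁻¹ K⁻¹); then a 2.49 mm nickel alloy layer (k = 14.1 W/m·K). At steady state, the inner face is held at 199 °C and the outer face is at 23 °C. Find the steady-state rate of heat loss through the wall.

Treat each layer as a resistance in series:
  R_cast iron = L/(kA) = 0.00308/(54.7·1.12) = 5.027×10^-5 K/W
  R_vermiculite board = L/(kA) = 0.147/(0.0614·1.12) = 2.138 K/W
  R_aluminium = L/(kA) = 0.00334/(214·1.12) = 1.394×10^-5 K/W
  R_nickel alloy = L/(kA) = 0.00249/(14.1·1.12) = 1.577×10^-4 K/W
ΣR = 5.027×10^-5 + 2.138 + 1.394×10^-5 + 1.577×10^-4 = 2.138 K/W
Q = ΔT/ΣR = (199 °C − 23 °C)/2.138 = 82.3 W

Q = 82.3 W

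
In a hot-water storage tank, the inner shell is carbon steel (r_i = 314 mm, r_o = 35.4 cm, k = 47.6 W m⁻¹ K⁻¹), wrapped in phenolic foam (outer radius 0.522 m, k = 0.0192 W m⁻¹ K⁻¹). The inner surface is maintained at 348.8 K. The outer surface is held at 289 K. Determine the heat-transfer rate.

Treat each layer as a resistance in series:
  R_carbon steel = (1/0.314 − 1/0.354)/(4πk) = 0.3599/(4π·47.6) = 6.016×10^-4 K/W
  R_phenolic foam = (1/0.354 − 1/0.522)/(4πk) = 0.9091/(4π·0.0192) = 3.768 K/W
ΣR = 6.016×10^-4 + 3.768 = 3.769 K/W
Q = ΔT/ΣR = (348.8 K − 289 K)/3.769 = 15.9 W

Q = 15.9 W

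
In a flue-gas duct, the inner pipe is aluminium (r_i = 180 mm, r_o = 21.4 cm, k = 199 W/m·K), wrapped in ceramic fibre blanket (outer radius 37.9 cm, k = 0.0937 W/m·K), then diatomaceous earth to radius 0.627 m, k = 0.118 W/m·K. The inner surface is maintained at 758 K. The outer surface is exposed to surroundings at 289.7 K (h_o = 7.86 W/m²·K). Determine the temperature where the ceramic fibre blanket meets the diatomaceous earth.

T = 488 K

Treat each layer as a resistance in series:
  R'_aluminium = ln(0.214/0.180)/(2πk) = 0.1730/(2π·199) = 1.384×10^-4 m·K/W
  R'_ceramic fibre blanket = ln(0.379/0.214)/(2πk) = 0.5716/(2π·0.0937) = 0.9708 m·K/W
  R'_diatomaceous earth = ln(0.627/0.379)/(2πk) = 0.5034/(2π·0.118) = 0.6790 m·K/W
  R'_conv,out = 1/(2πr h) = 1/(2π·0.627·7.86) = 0.03229 m·K/W
ΣR = 1.384×10^-4 + 0.9708 + 0.6790 + 0.03229 = 1.682 m·K/W
Q' = ΔT/ΣR = (758 K − 289.7 K)/1.682 = 278.4 W/m
From the inner boundary to the ceramic fibre blanket/diatomaceous earth interface, ΣR_partial = 0.9709 m·K/W.
T_interface = T_in − Q'·ΣR_partial = 758 K − (278.4)(0.9709) = 488 K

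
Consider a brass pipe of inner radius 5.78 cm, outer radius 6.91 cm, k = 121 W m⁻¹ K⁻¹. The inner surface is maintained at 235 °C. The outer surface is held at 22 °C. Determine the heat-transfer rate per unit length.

Q' = 907 kW/m

Q' = 2πk·ΔT/ln(r₂/r₁) = 2π × 121 × 213 / ln(0.0691/0.0578) = 9.07×10^5 W/m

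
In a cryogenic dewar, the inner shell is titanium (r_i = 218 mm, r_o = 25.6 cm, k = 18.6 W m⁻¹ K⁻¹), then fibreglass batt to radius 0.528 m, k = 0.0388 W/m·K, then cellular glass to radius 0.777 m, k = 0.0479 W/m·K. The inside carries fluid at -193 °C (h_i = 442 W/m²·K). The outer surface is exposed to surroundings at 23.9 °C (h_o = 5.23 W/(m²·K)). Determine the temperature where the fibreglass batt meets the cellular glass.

T = -19.5 °C

Treat each layer as a resistance in series:
  R_conv,in = 1/(4πr²h) = 1/(4π·0.218²·442) = 0.003788 K/W
  R_titanium = (1/0.218 − 1/0.256)/(4πk) = 0.6809/(4π·18.6) = 0.002913 K/W
  R_fibreglass batt = (1/0.256 − 1/0.528)/(4πk) = 2.012/(4π·0.0388) = 4.127 K/W
  R_cellular glass = (1/0.528 − 1/0.777)/(4πk) = 0.6069/(4π·0.0479) = 1.008 K/W
  R_conv,out = 1/(4πr²h) = 1/(4π·0.777²·5.23) = 0.02520 K/W
ΣR = 0.003788 + 0.002913 + 4.127 + 1.008 + 0.02520 = 5.167 K/W
Q = ΔT/ΣR = (-193 °C − 23.9 °C)/5.167 = -41.98 W
From the inner boundary to the fibreglass batt/cellular glass interface, ΣR_partial = 4.134 K/W.
T_interface = T_in − Q·ΣR_partial = -193 °C − (-41.98)(4.134) = -19.5 °C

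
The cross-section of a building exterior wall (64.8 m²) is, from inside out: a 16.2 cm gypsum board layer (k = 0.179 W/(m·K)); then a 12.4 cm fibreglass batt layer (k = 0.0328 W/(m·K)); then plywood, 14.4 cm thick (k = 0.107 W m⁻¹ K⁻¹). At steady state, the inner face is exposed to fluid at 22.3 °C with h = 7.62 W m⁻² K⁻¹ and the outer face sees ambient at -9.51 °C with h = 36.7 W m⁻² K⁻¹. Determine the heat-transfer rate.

Q = 333 W

Series thermal resistances, inner to outer:
  R_conv,in = 1/(hA) = 1/(7.62·64.8) = 0.002025 K/W
  R_gypsum board = L/(kA) = 0.162/(0.179·64.8) = 0.01397 K/W
  R_fibreglass batt = L/(kA) = 0.124/(0.0328·64.8) = 0.05834 K/W
  R_plywood = L/(kA) = 0.144/(0.107·64.8) = 0.02077 K/W
  R_conv,out = 1/(hA) = 1/(36.7·64.8) = 4.205×10^-4 K/W
ΣR = 0.002025 + 0.01397 + 0.05834 + 0.02077 + 4.205×10^-4 = 0.09553 K/W
Q = ΔT/ΣR = (22.3 °C − -9.51 °C)/0.09553 = 333 W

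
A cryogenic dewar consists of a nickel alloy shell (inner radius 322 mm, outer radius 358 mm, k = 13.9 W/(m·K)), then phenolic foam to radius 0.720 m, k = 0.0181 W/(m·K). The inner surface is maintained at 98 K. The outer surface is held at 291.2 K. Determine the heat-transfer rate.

Series thermal resistances, inner to outer:
  R_nickel alloy = (1/0.322 − 1/0.358)/(4πk) = 0.3123/(4π·13.9) = 0.001788 K/W
  R_phenolic foam = (1/0.358 − 1/0.720)/(4πk) = 1.404/(4π·0.0181) = 6.175 K/W
ΣR = 0.001788 + 6.175 = 6.177 K/W
Q = ΔT/ΣR = (98 K − 291.2 K)/6.177 = -31.3 W
(Negative Q ⇒ heat flows inward; heat gain = 31.3 W.)

Q = 31.3 W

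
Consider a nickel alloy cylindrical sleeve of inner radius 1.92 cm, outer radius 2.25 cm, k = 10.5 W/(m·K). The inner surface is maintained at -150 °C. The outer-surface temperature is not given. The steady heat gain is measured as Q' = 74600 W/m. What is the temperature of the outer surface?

T_out = 29.3 °C

Series resistances:
  R'_nickel alloy = ln(0.0225/0.0192)/(2πk) = 0.1586/(2π·10.5) = 0.002404 m·K/W
ΣR = 0.002404 m·K/W
ΔT = Q'·ΣR = 74600 × 0.002404 = 179.3 K
Heat flows inward, so T_out = T_in + ΔT = -150 + 179.3 = 29.3 °C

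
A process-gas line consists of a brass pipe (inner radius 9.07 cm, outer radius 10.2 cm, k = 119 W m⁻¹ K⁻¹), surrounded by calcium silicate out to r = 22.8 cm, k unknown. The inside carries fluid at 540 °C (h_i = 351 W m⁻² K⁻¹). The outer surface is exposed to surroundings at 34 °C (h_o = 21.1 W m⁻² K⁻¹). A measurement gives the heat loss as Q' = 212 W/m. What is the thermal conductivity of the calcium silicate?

ΣR = ΔT/Q' = |540 − 34|/212 = 2.387 m·K/W
Known resistances:
  R'_conv,in = 1/(2πr h) = 1/(2π·0.0907·351) = 0.004999 m·K/W
  R'_brass = ln(0.102/0.0907)/(2πk) = 0.1174/(2π·119) = 1.570×10^-4 m·K/W
  R'_conv,out = 1/(2πr h) = 1/(2π·0.228·21.1) = 0.03308 m·K/W
R_calcium silicate = ΣR − ΣR_known = 2.387 − 0.03824 = 2.349 m·K/W
ln(r₂/r₁)/(2πk) = 2.349 ⇒ k = 0.8044/(2π·2.349) = 0.0545 W/m·K

k = 0.0545 W/m·K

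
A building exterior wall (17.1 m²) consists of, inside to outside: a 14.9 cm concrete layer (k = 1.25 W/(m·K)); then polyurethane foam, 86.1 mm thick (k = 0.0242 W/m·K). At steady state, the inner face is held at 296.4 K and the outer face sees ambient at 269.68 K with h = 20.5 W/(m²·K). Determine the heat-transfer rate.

Q = 123 W

Resistance network (inner→outer):
  R_concrete = L/(kA) = 0.149/(1.25·17.1) = 0.006971 K/W
  R_polyurethane foam = L/(kA) = 0.0861/(0.0242·17.1) = 0.2081 K/W
  R_conv,out = 1/(hA) = 1/(20.5·17.1) = 0.002853 K/W
ΣR = 0.006971 + 0.2081 + 0.002853 = 0.2179 K/W
Q = ΔT/ΣR = (296.4 K − 269.68 K)/0.2179 = 123 W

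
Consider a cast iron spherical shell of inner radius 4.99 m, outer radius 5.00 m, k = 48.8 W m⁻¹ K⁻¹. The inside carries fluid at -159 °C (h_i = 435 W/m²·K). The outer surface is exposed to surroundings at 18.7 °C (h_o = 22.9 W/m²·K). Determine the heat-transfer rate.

Q = 1210 kW

Resistance network (inner→outer):
  R_conv,in = 1/(4πr²h) = 1/(4π·4.99²·435) = 7.347×10^-6 K/W
  R_cast iron = (1/4.99 − 1/5.00)/(4πk) = 4.008×10^-4/(4π·48.8) = 6.536×10^-7 K/W
  R_conv,out = 1/(4πr²h) = 1/(4π·5.00²·22.9) = 1.390×10^-4 K/W
ΣR = 7.347×10^-6 + 6.536×10^-7 + 1.390×10^-4 = 1.470×10^-4 K/W
Q = ΔT/ΣR = (-159 °C − 18.7 °C)/1.470×10^-4 = -1.21×10^6 W
(Negative Q ⇒ heat flows inward; heat gain = 1.21×10^6 W.)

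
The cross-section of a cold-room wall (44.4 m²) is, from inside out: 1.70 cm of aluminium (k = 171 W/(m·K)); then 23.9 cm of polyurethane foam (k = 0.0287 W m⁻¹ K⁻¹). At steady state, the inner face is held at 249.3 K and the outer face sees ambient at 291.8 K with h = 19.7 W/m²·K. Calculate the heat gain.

Series thermal resistances, inner to outer:
  R_aluminium = L/(kA) = 0.0170/(171·44.4) = 2.239×10^-6 K/W
  R_polyurethane foam = L/(kA) = 0.239/(0.0287·44.4) = 0.1876 K/W
  R_conv,out = 1/(hA) = 1/(19.7·44.4) = 0.001143 K/W
ΣR = 2.239×10^-6 + 0.1876 + 0.001143 = 0.1887 K/W
Q = ΔT/ΣR = (249.3 K − 291.8 K)/0.1887 = -225 W
(Negative Q ⇒ heat flows inward; heat gain = 225 W.)

Q = 225 W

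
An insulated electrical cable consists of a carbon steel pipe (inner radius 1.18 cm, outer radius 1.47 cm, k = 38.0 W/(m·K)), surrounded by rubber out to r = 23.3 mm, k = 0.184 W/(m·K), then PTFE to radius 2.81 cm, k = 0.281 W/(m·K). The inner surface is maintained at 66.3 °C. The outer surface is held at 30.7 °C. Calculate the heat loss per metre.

Q' = 70.4 W/m

Resistance network (inner→outer):
  R'_carbon steel = ln(0.0147/0.0118)/(2πk) = 0.2197/(2π·38.0) = 9.204×10^-4 m·K/W
  R'_rubber = ln(0.0233/0.0147)/(2πk) = 0.4606/(2π·0.184) = 0.3984 m·K/W
  R'_PTFE = ln(0.0281/0.0233)/(2πk) = 0.1873/(2π·0.281) = 0.1061 m·K/W
ΣR = 9.204×10^-4 + 0.3984 + 0.1061 = 0.5054 m·K/W
Q' = ΔT/ΣR = (66.3 °C − 30.7 °C)/0.5054 = 70.4 W/m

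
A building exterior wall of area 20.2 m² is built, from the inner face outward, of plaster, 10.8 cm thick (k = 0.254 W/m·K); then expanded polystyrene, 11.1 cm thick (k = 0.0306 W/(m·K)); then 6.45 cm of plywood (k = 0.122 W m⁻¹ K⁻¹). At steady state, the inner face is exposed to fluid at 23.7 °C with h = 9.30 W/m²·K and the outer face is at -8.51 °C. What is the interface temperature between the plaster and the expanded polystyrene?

Series thermal resistances, inner to outer:
  R_conv,in = 1/(hA) = 1/(9.30·20.2) = 0.005323 K/W
  R_plaster = L/(kA) = 0.108/(0.254·20.2) = 0.02105 K/W
  R_expanded polystyrene = L/(kA) = 0.111/(0.0306·20.2) = 0.1796 K/W
  R_plywood = L/(kA) = 0.0645/(0.122·20.2) = 0.02617 K/W
ΣR = 0.005323 + 0.02105 + 0.1796 + 0.02617 = 0.2321 K/W
Q = ΔT/ΣR = (23.7 °C − -8.51 °C)/0.2321 = 138.8 W
From the inner boundary to the plaster/expanded polystyrene interface, ΣR_partial = 0.02637 K/W.
T_interface = T_in − Q·ΣR_partial = 23.7 °C − (138.8)(0.02637) = 20.0 °C

T = 20.0 °C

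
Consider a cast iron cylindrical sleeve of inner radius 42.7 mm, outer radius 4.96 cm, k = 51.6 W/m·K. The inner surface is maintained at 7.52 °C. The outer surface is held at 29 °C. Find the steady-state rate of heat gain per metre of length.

Q' = 2πk·ΔT/ln(r₂/r₁) = 2π × 51.6 × 21.48 / ln(0.0496/0.0427) = 46500 W/m

Q' = 46.5 kW/m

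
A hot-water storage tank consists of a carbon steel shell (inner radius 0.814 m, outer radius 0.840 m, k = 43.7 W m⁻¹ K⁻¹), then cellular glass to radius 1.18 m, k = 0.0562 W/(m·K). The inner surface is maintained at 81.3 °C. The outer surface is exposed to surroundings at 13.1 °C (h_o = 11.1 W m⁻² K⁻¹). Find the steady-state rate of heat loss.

Resistance network (inner→outer):
  R_carbon steel = (1/0.814 − 1/0.840)/(4πk) = 0.03803/(4π·43.7) = 6.924×10^-5 K/W
  R_cellular glass = (1/0.840 − 1/1.18)/(4πk) = 0.3430/(4π·0.0562) = 0.4857 K/W
  R_conv,out = 1/(4πr²h) = 1/(4π·1.18²·11.1) = 0.005149 K/W
ΣR = 6.924×10^-5 + 0.4857 + 0.005149 = 0.4909 K/W
Q = ΔT/ΣR = (81.3 °C − 13.1 °C)/0.4909 = 139 W

Q = 139 W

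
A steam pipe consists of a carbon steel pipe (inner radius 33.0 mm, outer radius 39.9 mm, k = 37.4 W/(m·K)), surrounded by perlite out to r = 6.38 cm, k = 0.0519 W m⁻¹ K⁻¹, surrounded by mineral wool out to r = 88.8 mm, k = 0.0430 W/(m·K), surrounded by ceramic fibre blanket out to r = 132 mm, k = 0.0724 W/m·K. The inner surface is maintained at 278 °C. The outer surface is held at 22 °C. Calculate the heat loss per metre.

Resistance network (inner→outer):
  R'_carbon steel = ln(0.0399/0.0330)/(2πk) = 0.1899/(2π·37.4) = 8.080×10^-4 m·K/W
  R'_perlite = ln(0.0638/0.0399)/(2πk) = 0.4694/(2π·0.0519) = 1.439 m·K/W
  R'_mineral wool = ln(0.0888/0.0638)/(2πk) = 0.3306/(2π·0.0430) = 1.224 m·K/W
  R'_ceramic fibre blanket = ln(0.132/0.0888)/(2πk) = 0.3964/(2π·0.0724) = 0.8714 m·K/W
ΣR = 8.080×10^-4 + 1.439 + 1.224 + 0.8714 = 3.535 m·K/W
Q' = ΔT/ΣR = (278 °C − 22 °C)/3.535 = 72.4 W/m

Q' = 72.4 W/m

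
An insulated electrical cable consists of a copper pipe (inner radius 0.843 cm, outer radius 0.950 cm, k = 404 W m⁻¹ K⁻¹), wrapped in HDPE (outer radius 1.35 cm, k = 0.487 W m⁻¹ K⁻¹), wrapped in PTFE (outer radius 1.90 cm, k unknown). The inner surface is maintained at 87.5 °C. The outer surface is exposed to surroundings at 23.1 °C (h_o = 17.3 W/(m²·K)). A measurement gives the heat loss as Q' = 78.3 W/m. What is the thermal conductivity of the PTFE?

k = 0.243 W/m·K

ΣR = ΔT/Q' = |87.5 − 23.1|/78.3 = 0.8225 m·K/W
Known resistances:
  R'_copper = ln(0.00950/0.00843)/(2πk) = 0.1195/(2π·404) = 4.707×10^-5 m·K/W
  R'_HDPE = ln(0.0135/0.00950)/(2πk) = 0.3514/(2π·0.487) = 0.1148 m·K/W
  R'_conv,out = 1/(2πr h) = 1/(2π·0.0190·17.3) = 0.4842 m·K/W
R_PTFE = ΣR − ΣR_known = 0.8225 − 0.5990 = 0.2235 m·K/W
ln(r₂/r₁)/(2πk) = 0.2235 ⇒ k = 0.3417/(2π·0.2235) = 0.243 W/m·K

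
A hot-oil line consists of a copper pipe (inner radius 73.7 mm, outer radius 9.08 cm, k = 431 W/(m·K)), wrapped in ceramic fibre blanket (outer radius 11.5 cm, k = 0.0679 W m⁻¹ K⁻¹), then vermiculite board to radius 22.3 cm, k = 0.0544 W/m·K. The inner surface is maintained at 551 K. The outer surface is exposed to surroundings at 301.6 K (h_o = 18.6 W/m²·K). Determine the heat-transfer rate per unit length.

Treat each layer as a resistance in series:
  R'_copper = ln(0.0908/0.0737)/(2πk) = 0.2087/(2π·431) = 7.705×10^-5 m·K/W
  R'_ceramic fibre blanket = ln(0.115/0.0908)/(2πk) = 0.2363/(2π·0.0679) = 0.5538 m·K/W
  R'_vermiculite board = ln(0.223/0.115)/(2πk) = 0.6622/(2π·0.0544) = 1.937 m·K/W
  R'_conv,out = 1/(2πr h) = 1/(2π·0.223·18.6) = 0.03837 m·K/W
ΣR = 7.705×10^-5 + 0.5538 + 1.937 + 0.03837 = 2.529 m·K/W
Q' = ΔT/ΣR = (551 K − 301.6 K)/2.529 = 98.6 W/m

Q' = 98.6 W/m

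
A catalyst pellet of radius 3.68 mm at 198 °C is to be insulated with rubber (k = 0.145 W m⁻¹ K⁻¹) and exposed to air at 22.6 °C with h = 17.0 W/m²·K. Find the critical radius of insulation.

r_cr = 1.71 cm

For a sphere, r_cr = 2k_ins/h = 2·0.145/17.0 = 0.0171 m = 1.71 cm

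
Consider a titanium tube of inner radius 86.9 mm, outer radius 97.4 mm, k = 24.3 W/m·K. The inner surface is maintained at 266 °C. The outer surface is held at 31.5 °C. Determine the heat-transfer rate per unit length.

Q' = 3.14×10^5 W/m

Q' = 2πk·ΔT/ln(r₂/r₁) = 2π × 24.3 × 234.5 / ln(0.0974/0.0869) = 3.14×10^5 W/m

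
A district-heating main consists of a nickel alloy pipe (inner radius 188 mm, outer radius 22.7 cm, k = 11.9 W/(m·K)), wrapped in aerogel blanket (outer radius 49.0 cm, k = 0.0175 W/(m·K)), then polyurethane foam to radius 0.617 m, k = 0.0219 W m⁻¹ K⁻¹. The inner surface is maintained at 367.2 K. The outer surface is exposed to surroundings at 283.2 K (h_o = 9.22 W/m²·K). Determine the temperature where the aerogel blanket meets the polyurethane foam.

T = 299.6 K

Series thermal resistances, inner to outer:
  R'_nickel alloy = ln(0.227/0.188)/(2πk) = 0.1885/(2π·11.9) = 0.002521 m·K/W
  R'_aerogel blanket = ln(0.490/0.227)/(2πk) = 0.7695/(2π·0.0175) = 6.998 m·K/W
  R'_polyurethane foam = ln(0.617/0.490)/(2πk) = 0.2305/(2π·0.0219) = 1.675 m·K/W
  R'_conv,out = 1/(2πr h) = 1/(2π·0.617·9.22) = 0.02798 m·K/W
ΣR = 0.002521 + 6.998 + 1.675 + 0.02798 = 8.704 m·K/W
Q' = ΔT/ΣR = (367.2 K − 283.2 K)/8.704 = 9.651 W/m
From the inner boundary to the aerogel blanket/polyurethane foam interface, ΣR_partial = 7.001 m·K/W.
T_interface = T_in − Q'·ΣR_partial = 367.2 K − (9.651)(7.001) = 299.6 K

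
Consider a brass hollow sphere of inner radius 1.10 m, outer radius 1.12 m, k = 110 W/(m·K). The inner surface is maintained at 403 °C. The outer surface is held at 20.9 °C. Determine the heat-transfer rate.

Q = 4πk·ΔT/(1/r₁ − 1/r₂) = 4π × 110 × 382.1 / (1/1.10 − 1/1.12) = 3.25×10^7 W

Q = 3.25×10^7 W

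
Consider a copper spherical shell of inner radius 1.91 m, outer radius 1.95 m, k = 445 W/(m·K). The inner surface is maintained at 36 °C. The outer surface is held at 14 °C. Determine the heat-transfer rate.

Q = 4πk·ΔT/(1/r₁ − 1/r₂) = 4π × 445 × 22 / (1/1.91 − 1/1.95) = 1.15×10^7 W

Q = 1.15×10^7 W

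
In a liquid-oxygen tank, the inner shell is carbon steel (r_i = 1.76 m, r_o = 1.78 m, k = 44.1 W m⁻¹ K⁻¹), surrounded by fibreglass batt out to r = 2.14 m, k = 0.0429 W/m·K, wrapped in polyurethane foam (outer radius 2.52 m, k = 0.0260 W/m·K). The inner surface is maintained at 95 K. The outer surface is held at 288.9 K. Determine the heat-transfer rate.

Treat each layer as a resistance in series:
  R_carbon steel = (1/1.76 − 1/1.78)/(4πk) = 0.006384/(4π·44.1) = 1.152×10^-5 K/W
  R_fibreglass batt = (1/1.78 − 1/2.14)/(4πk) = 0.09451/(4π·0.0429) = 0.1753 K/W
  R_polyurethane foam = (1/2.14 − 1/2.52)/(4πk) = 0.07046/(4π·0.0260) = 0.2157 K/W
ΣR = 1.152×10^-5 + 0.1753 + 0.2157 = 0.3910 K/W
Q = ΔT/ΣR = (95 K − 288.9 K)/0.3910 = -496 W
(Negative Q ⇒ heat flows inward; heat gain = 496 W.)

Q = 496 W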